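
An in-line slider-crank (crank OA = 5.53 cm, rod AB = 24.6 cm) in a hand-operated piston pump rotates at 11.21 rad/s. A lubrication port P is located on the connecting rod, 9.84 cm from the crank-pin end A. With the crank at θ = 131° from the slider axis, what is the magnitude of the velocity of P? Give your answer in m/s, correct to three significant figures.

0.503

ω = 11.21 rad/s.  Crank-pin speed |V_A| = rω = 0.61991 m/s, perpendicular to OA.
Rod angle: sinφ = −(r/L) sinθ ⇒ φ = -9.768°; ω_rod = −rω cosθ/√(L²−r²sin²θ) = +1.6776 rad/s.
V_P = V_A + ω_rod × AP, with AP = 0.0984 m along the rod.
Components: V_Px = −rω sinθ − a·ω_rod·sinφ = -0.43985 m/s;  V_Py = rω cosθ + a·ω_rod·cosφ = -0.24402 m/s.
|V_P| = √(V_Px² + V_Py²) = 0.503 m/s.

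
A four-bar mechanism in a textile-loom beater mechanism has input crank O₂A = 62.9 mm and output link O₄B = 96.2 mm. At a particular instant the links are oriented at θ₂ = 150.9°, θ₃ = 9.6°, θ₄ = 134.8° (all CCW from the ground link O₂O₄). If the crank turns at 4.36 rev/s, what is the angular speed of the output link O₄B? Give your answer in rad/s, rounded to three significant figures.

ω₂ = 27.39 rad/s (from 4.36 rev/s).
Differentiating the loop-closure r₂e^{iθ₂}+r₃e^{iθ₃}=r₁+r₄e^{iθ₄} gives r₂ω₂e^{iθ₂}+r₃ω₃e^{iθ₃}=r₄ω₄e^{iθ₄}.
Eliminating the other unknown: ω₄ = r₂ω₂ sin(θ₂−θ₃) / [r₄ sin(θ₄−θ₃)].
Numerator sine = +0.62524; denominator sine = +0.81714.
Result = 0.0629·27.39·(+0.62524) / (0.0962·(+0.81714)) = +13.705 rad/s; magnitude 13.705 rad/s.

13.7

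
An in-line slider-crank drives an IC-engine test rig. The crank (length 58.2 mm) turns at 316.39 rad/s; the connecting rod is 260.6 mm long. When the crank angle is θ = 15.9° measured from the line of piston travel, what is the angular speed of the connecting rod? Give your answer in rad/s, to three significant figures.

ω = 316.4 rad/s
The rod makes angle φ with the slider axis where L sinφ = r sinθ; differentiating, L cosφ·φ̇ = r ω cosθ.
L cosφ = √(L² − r² sin²θ) = 0.26011 m.
|ω_rod| = r ω |cosθ| / √(L² − r² sin²θ) = 0.0582·316.4·0.96174/0.26011 = 68.084 rad/s.

68.1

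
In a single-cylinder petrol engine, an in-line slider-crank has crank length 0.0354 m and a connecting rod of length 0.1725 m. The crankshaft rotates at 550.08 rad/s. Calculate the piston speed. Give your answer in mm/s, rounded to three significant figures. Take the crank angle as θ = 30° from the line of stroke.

11500

ω = 550.1 rad/s
For an in-line slider-crank, x = r cosθ + √(L² − r² sin²θ), so v = −rω sinθ·[1 + r cosθ/√(L² − r² sin²θ)].
With r = 0.0354 m, L = 0.1725 m, θ = 30°: √(L² − r² sin²θ) = 0.17159 m.
v = −0.0354·550.1·0.50000·[1 + 0.0354·0.86603/0.17159] = -11.476 m/s.
|v| = 11.476 m/s = 11476 mm/s.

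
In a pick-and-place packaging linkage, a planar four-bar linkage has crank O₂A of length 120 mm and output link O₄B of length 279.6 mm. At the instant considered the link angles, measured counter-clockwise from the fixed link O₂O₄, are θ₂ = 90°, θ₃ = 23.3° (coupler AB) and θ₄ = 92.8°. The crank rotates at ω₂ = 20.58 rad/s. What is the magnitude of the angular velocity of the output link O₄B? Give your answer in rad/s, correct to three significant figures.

ω₂ = 20.58 rad/s
Differentiating the loop-closure r₂e^{iθ₂}+r₃e^{iθ₃}=r₁+r₄e^{iθ₄} gives r₂ω₂e^{iθ₂}+r₃ω₃e^{iθ₃}=r₄ω₄e^{iθ₄}.
Eliminating the other unknown: ω₄ = r₂ω₂ sin(θ₂−θ₃) / [r₄ sin(θ₄−θ₃)].
Numerator sine = +0.91845; denominator sine = +0.93667.
Result = 0.12·20.58·(+0.91845) / (0.2796·(+0.93667)) = +8.6608 rad/s; magnitude 8.6608 rad/s.

8.66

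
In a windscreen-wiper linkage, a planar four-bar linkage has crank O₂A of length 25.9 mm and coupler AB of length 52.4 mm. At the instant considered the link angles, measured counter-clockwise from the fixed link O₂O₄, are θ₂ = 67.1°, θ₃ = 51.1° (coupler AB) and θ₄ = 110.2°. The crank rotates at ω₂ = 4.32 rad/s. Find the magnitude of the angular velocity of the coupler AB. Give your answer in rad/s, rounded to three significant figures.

1.70

ω₂ = 4.32 rad/s
Differentiating the loop-closure r₂e^{iθ₂}+r₃e^{iθ₃}=r₁+r₄e^{iθ₄} gives r₂ω₂e^{iθ₂}+r₃ω₃e^{iθ₃}=r₄ω₄e^{iθ₄}.
Eliminating the other unknown: ω₃ = r₂ω₂ sin(θ₄−θ₂) / [r₃ sin(θ₃−θ₄)].
Numerator sine = +0.68327; denominator sine = -0.85806.
Result = 0.0259·4.32·(+0.68327) / (0.0524·(-0.85806)) = -1.7003 rad/s; magnitude 1.7003 rad/s.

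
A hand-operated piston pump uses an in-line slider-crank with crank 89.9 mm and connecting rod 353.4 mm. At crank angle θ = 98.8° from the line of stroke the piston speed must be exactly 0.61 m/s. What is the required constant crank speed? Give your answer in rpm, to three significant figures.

68.3

For an in-line slider-crank, |v_piston| = rω|sinθ|·[1 + r cosθ/√(L² − r² sin²θ)].
With r = 0.0899 m, L = 0.3534 m, θ = 98.8°: the bracketed kinematic factor |dx/dθ| = 0.08527 m.
ω = v/|dx/dθ| = 0.61/0.08527 = 7.1538 rad/s.
N = 60ω/(2π) = 68.314 rpm.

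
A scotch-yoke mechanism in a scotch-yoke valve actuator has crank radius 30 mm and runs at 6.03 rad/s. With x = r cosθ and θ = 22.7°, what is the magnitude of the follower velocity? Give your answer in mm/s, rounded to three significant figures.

ω = 6.03 rad/s
x = r cosθ ⇒ ẋ = −rω sinθ.
|v| = rω|sinθ| = 0.03·6.03·|sin 22.7°| = 0.06981 m/s = 69.81 mm/s.

69.8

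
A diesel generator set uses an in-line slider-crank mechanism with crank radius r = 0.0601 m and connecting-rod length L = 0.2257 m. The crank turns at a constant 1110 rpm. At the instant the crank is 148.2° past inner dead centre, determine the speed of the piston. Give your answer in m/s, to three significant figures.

2.84

ω = 2π·1110/60 = 116.2 rad/s
For an in-line slider-crank, x = r cosθ + √(L² − r² sin²θ), so v = −rω sinθ·[1 + r cosθ/√(L² − r² sin²θ)].
With r = 0.0601 m, L = 0.2257 m, θ = 148.2°: √(L² − r² sin²θ) = 0.22347 m.
v = −0.0601·116.2·0.52696·[1 + 0.0601·-0.84989/0.22347] = -2.8398 m/s.
|v| = 2.8398 m/s.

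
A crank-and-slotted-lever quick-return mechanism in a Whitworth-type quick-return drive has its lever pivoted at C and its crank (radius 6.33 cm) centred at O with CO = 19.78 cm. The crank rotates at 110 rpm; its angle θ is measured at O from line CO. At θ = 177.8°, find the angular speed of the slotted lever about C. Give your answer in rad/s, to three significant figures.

ω = 11.52 rad/s (from 110 rpm).
Crank pin A relative to C: A = (d + r cosθ, r sinθ); lever angle φ = atan2(r sinθ, d + r cosθ).
Differentiating tanφ: φ̇ = rω(d cosθ + r)/(d² + r² + 2dr cosθ).
d² + r² + 2dr cosθ = |CA|² = 0.0181087 m²;  d cosθ + r = -0.13435 m.
|ω_lever| = |0.0633·11.52·-0.13435| / 0.0181087 = 5.4099 rad/s.

5.41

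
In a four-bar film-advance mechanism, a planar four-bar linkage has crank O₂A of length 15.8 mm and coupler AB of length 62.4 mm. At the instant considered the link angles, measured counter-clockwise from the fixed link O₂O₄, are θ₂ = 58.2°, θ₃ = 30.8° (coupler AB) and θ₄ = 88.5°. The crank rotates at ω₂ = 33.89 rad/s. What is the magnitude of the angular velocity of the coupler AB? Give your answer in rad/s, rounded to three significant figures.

ω₂ = 33.89 rad/s
Differentiating the loop-closure r₂e^{iθ₂}+r₃e^{iθ₃}=r₁+r₄e^{iθ₄} gives r₂ω₂e^{iθ₂}+r₃ω₃e^{iθ₃}=r₄ω₄e^{iθ₄}.
Eliminating the other unknown: ω₃ = r₂ω₂ sin(θ₄−θ₂) / [r₃ sin(θ₃−θ₄)].
Numerator sine = +0.50453; denominator sine = -0.84526.
Result = 0.0158·33.89·(+0.50453) / (0.0624·(-0.84526)) = -5.122 rad/s; magnitude 5.122 rad/s.

5.12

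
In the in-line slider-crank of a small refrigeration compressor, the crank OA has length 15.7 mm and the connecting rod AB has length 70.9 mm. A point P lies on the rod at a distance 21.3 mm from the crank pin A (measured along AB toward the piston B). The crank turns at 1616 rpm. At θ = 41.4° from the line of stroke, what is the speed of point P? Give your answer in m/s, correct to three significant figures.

2.31

ω = 169.2 rad/s.  Crank-pin speed |V_A| = rω = 2.6569 m/s, perpendicular to OA.
Rod angle: sinφ = −(r/L) sinθ ⇒ φ = -8.421°; ω_rod = −rω cosθ/√(L²−r²sin²θ) = -28.416 rad/s.
V_P = V_A + ω_rod × AP, with AP = 0.0213 m along the rod.
Components: V_Px = −rω sinθ − a·ω_rod·sinφ = -1.8456 m/s;  V_Py = rω cosθ + a·ω_rod·cosφ = +1.3942 m/s.
|V_P| = √(V_Px² + V_Py²) = 2.3131 m/s.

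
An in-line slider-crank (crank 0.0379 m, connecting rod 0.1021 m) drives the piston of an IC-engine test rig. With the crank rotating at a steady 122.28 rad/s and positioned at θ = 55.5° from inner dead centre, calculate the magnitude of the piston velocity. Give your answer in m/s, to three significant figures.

4.66

ω = 122.3 rad/s
For an in-line slider-crank, x = r cosθ + √(L² − r² sin²θ), so v = −rω sinθ·[1 + r cosθ/√(L² − r² sin²θ)].
With r = 0.0379 m, L = 0.1021 m, θ = 55.5°: √(L² − r² sin²θ) = 0.097205 m.
v = −0.0379·122.3·0.82413·[1 + 0.0379·0.56641/0.097205] = -4.6628 m/s.
|v| = 4.6628 m/s.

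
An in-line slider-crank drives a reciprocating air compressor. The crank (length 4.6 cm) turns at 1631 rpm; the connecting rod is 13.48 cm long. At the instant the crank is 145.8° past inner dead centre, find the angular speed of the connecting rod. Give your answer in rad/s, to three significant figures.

ω = 170.8 rad/s (converted from 1631 rpm).
The rod makes angle φ with the slider axis where L sinφ = r sinθ; differentiating, L cosφ·φ̇ = r ω cosθ.
L cosφ = √(L² − r² sin²θ) = 0.1323 m.
|ω_rod| = r ω |cosθ| / √(L² − r² sin²θ) = 0.046·170.8·0.82708/0.1323 = 49.118 rad/s.

49.1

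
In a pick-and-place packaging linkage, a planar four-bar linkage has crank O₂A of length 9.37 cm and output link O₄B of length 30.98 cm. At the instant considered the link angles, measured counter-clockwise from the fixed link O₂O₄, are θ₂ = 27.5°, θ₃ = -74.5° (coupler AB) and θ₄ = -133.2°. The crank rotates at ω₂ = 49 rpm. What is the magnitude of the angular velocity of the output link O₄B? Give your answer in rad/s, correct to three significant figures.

1.78

ω₂ = 5.131 rad/s (from 49 rpm).
Differentiating the loop-closure r₂e^{iθ₂}+r₃e^{iθ₃}=r₁+r₄e^{iθ₄} gives r₂ω₂e^{iθ₂}+r₃ω₃e^{iθ₃}=r₄ω₄e^{iθ₄}.
Eliminating the other unknown: ω₄ = r₂ω₂ sin(θ₂−θ₃) / [r₄ sin(θ₄−θ₃)].
Numerator sine = +0.97815; denominator sine = -0.85446.
Result = 0.0937·5.131·(+0.97815) / (0.3098·(-0.85446)) = -1.7766 rad/s; magnitude 1.7766 rad/s.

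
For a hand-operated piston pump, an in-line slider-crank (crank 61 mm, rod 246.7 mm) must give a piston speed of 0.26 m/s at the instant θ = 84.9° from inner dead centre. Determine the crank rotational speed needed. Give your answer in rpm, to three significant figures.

For an in-line slider-crank, |v_piston| = rω|sinθ|·[1 + r cosθ/√(L² − r² sin²θ)].
With r = 0.061 m, L = 0.2467 m, θ = 84.9°: the bracketed kinematic factor |dx/dθ| = 0.062136 m.
ω = v/|dx/dθ| = 0.26/0.062136 = 4.1843 rad/s.
N = 60ω/(2π) = 39.958 rpm.

40.0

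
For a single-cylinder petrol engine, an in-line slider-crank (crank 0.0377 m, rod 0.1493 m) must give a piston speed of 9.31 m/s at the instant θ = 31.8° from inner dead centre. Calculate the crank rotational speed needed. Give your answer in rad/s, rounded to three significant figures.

For an in-line slider-crank, |v_piston| = rω|sinθ|·[1 + r cosθ/√(L² − r² sin²θ)].
With r = 0.0377 m, L = 0.1493 m, θ = 31.8°: the bracketed kinematic factor |dx/dθ| = 0.024168 m.
ω = v/|dx/dθ| = 9.31/0.024168 = 385.22 rad/s.

385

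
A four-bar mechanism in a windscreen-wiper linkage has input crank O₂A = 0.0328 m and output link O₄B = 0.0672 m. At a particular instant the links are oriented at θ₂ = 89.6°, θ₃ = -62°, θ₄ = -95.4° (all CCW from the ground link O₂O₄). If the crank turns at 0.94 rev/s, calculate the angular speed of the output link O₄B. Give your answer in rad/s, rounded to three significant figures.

2.49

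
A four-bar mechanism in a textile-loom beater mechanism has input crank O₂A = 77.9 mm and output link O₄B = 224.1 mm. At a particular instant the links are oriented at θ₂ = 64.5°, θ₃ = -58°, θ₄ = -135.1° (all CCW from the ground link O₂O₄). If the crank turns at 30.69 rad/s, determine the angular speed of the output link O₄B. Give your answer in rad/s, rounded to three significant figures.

ω₂ = 30.69 rad/s
Differentiating the loop-closure r₂e^{iθ₂}+r₃e^{iθ₃}=r₁+r₄e^{iθ₄} gives r₂ω₂e^{iθ₂}+r₃ω₃e^{iθ₃}=r₄ω₄e^{iθ₄}.
Eliminating the other unknown: ω₄ = r₂ω₂ sin(θ₂−θ₃) / [r₄ sin(θ₄−θ₃)].
Numerator sine = +0.84339; denominator sine = -0.97476.
Result = 0.0779·30.69·(+0.84339) / (0.2241·(-0.97476)) = -9.2305 rad/s; magnitude 9.2305 rad/s.

9.23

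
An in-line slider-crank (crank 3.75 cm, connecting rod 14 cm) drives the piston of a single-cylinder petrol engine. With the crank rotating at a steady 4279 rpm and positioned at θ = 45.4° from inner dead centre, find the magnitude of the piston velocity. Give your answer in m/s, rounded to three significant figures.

14.3

ω = 2π·4279/60 = 448.1 rad/s
For an in-line slider-crank, x = r cosθ + √(L² − r² sin²θ), so v = −rω sinθ·[1 + r cosθ/√(L² − r² sin²θ)].
With r = 0.0375 m, L = 0.14 m, θ = 45.4°: √(L² − r² sin²θ) = 0.13743 m.
v = −0.0375·448.1·0.71203·[1 + 0.0375·0.70215/0.13743] = -14.257 m/s.
|v| = 14.257 m/s.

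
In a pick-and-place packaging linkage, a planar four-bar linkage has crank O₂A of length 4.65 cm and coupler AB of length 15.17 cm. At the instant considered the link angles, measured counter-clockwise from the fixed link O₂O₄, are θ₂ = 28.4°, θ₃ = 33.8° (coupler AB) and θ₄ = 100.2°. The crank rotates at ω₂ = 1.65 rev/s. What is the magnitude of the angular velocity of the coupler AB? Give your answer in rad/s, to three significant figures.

3.29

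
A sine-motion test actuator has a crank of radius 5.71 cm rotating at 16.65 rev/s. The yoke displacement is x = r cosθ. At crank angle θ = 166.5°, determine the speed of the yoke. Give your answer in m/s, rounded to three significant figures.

ω = 104.6 rad/s (from 16.65 rev/s).
x = r cosθ ⇒ ẋ = −rω sinθ.
|v| = rω|sinθ| = 0.0571·104.6·|sin 166.5°| = 1.3945 m/s.

1.39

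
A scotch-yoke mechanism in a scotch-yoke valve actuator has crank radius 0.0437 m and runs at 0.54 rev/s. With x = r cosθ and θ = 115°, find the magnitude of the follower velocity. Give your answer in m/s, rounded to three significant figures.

0.134

ω = 3.393 rad/s (from 0.54 rev/s).
x = r cosθ ⇒ ẋ = −rω sinθ.
|v| = rω|sinθ| = 0.0437·3.393·|sin 115°| = 0.13438 m/s.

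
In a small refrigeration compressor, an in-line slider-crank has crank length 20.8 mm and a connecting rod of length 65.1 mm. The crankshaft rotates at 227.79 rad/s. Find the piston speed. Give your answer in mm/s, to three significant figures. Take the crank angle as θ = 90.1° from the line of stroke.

ω = 227.8 rad/s
For an in-line slider-crank, x = r cosθ + √(L² − r² sin²θ), so v = −rω sinθ·[1 + r cosθ/√(L² − r² sin²θ)].
With r = 0.0208 m, L = 0.0651 m, θ = 90.1°: √(L² − r² sin²θ) = 0.061688 m.
v = −0.0208·227.8·1.00000·[1 + 0.0208·-0.00175/0.061688] = -4.7352 m/s.
|v| = 4.7352 m/s = 4735.2 mm/s.

4740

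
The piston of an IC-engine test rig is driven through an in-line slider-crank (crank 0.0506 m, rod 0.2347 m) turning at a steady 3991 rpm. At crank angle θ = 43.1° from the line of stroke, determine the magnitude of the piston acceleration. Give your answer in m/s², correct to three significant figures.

6600

ω = 2π·3991/60 = 417.9 rad/s
x(θ) = r cosθ + √(L² − r² sin²θ); with ω constant, a = ω²·d²x/dθ².
d²x/dθ² = −r cosθ − r²(cos2θ)/√u − r⁴ sin²2θ/(4u^{3/2}),  u = L² − r² sin²θ = 0.0538888 m².
Substituting r = 0.0506 m, L = 0.2347 m, θ = 43.1°: d²x/dθ² = -0.037808 m.
a = ω²·d²x/dθ² = (417.9)²·(-0.037808) = -6603.9 m/s²;  |a| = 6603.9 m/s².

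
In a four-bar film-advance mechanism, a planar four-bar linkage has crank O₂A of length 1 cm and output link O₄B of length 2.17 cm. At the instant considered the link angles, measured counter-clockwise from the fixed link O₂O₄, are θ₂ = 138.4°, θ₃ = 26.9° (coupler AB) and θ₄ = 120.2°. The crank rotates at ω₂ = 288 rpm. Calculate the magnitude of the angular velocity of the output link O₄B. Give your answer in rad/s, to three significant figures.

ω₂ = 30.16 rad/s (from 288 rpm).
Differentiating the loop-closure r₂e^{iθ₂}+r₃e^{iθ₃}=r₁+r₄e^{iθ₄} gives r₂ω₂e^{iθ₂}+r₃ω₃e^{iθ₃}=r₄ω₄e^{iθ₄}.
Eliminating the other unknown: ω₄ = r₂ω₂ sin(θ₂−θ₃) / [r₄ sin(θ₄−θ₃)].
Numerator sine = +0.93042; denominator sine = +0.99834.
Result = 0.01·30.16·(+0.93042) / (0.0217·(+0.99834)) = +12.953 rad/s; magnitude 12.953 rad/s.

13.0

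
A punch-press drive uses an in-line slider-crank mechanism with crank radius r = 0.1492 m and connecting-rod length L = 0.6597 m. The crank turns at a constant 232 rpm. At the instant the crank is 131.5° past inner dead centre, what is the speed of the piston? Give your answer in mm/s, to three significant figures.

ω = 2π·232/60 = 24.29 rad/s
For an in-line slider-crank, x = r cosθ + √(L² − r² sin²θ), so v = −rω sinθ·[1 + r cosθ/√(L² − r² sin²θ)].
With r = 0.1492 m, L = 0.6597 m, θ = 131.5°: √(L² − r² sin²θ) = 0.65017 m.
v = −0.1492·24.29·0.74896·[1 + 0.1492·-0.66262/0.65017] = -2.302 m/s.
|v| = 2.302 m/s = 2302 mm/s.

2300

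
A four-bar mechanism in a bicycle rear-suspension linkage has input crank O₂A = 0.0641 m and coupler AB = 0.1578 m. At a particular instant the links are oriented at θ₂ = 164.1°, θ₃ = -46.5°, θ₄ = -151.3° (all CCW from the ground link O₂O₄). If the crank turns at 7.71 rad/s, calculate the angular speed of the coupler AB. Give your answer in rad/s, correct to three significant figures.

2.27

ω₂ = 7.71 rad/s
Differentiating the loop-closure r₂e^{iθ₂}+r₃e^{iθ₃}=r₁+r₄e^{iθ₄} gives r₂ω₂e^{iθ₂}+r₃ω₃e^{iθ₃}=r₄ω₄e^{iθ₄}.
Eliminating the other unknown: ω₃ = r₂ω₂ sin(θ₄−θ₂) / [r₃ sin(θ₃−θ₄)].
Numerator sine = +0.70215; denominator sine = +0.96682.
Result = 0.0641·7.71·(+0.70215) / (0.1578·(+0.96682)) = +2.2745 rad/s; magnitude 2.2745 rad/s.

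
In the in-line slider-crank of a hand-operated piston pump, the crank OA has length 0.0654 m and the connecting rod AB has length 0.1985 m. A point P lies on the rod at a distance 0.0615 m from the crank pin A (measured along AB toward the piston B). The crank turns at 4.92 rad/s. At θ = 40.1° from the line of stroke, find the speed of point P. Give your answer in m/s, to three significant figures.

0.281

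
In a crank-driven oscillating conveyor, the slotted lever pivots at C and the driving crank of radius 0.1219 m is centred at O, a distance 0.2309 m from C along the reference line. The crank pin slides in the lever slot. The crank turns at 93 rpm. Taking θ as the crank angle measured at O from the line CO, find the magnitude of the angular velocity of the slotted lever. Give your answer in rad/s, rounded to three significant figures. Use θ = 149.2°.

ω = 9.739 rad/s (from 93 rpm).
Crank pin A relative to C: A = (d + r cosθ, r sinθ); lever angle φ = atan2(r sinθ, d + r cosθ).
Differentiating tanφ: φ̇ = rω(d cosθ + r)/(d² + r² + 2dr cosθ).
d² + r² + 2dr cosθ = |CA|² = 0.0198206 m²;  d cosθ + r = -0.076434 m.
|ω_lever| = |0.1219·9.739·-0.076434| / 0.0198206 = 4.5781 rad/s.

4.58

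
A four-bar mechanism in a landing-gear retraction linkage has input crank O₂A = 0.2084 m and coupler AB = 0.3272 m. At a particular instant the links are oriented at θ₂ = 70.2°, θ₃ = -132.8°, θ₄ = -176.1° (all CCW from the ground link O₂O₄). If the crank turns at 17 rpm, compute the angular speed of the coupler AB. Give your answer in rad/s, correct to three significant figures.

1.51

ω₂ = 1.78 rad/s (from 17 rpm).
Differentiating the loop-closure r₂e^{iθ₂}+r₃e^{iθ₃}=r₁+r₄e^{iθ₄} gives r₂ω₂e^{iθ₂}+r₃ω₃e^{iθ₃}=r₄ω₄e^{iθ₄}.
Eliminating the other unknown: ω₃ = r₂ω₂ sin(θ₄−θ₂) / [r₃ sin(θ₃−θ₄)].
Numerator sine = +0.91566; denominator sine = +0.68582.
Result = 0.2084·1.78·(+0.91566) / (0.3272·(+0.68582)) = +1.5139 rad/s; magnitude 1.5139 rad/s.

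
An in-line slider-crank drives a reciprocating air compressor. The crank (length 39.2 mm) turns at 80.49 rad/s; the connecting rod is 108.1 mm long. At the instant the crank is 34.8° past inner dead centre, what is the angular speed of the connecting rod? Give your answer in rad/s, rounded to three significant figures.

ω = 80.49 rad/s
The rod makes angle φ with the slider axis where L sinφ = r sinθ; differentiating, L cosφ·φ̇ = r ω cosθ.
L cosφ = √(L² − r² sin²θ) = 0.10576 m.
|ω_rod| = r ω |cosθ| / √(L² − r² sin²θ) = 0.0392·80.49·0.82115/0.10576 = 24.498 rad/s.

24.5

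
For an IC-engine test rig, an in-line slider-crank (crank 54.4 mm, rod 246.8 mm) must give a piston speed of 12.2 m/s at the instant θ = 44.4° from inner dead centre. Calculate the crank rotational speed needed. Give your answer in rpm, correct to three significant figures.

2640

For an in-line slider-crank, |v_piston| = rω|sinθ|·[1 + r cosθ/√(L² − r² sin²θ)].
With r = 0.0544 m, L = 0.2468 m, θ = 44.4°: the bracketed kinematic factor |dx/dθ| = 0.044128 m.
ω = v/|dx/dθ| = 12.2/0.044128 = 276.47 rad/s.
N = 60ω/(2π) = 2640.1 rpm.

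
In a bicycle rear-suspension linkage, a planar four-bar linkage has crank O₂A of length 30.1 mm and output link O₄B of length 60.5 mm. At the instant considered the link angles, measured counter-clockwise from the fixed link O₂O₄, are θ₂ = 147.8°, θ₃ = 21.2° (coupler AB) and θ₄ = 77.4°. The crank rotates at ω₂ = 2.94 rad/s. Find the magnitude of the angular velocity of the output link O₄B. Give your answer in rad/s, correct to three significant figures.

1.41

ω₂ = 2.94 rad/s
Differentiating the loop-closure r₂e^{iθ₂}+r₃e^{iθ₃}=r₁+r₄e^{iθ₄} gives r₂ω₂e^{iθ₂}+r₃ω₃e^{iθ₃}=r₄ω₄e^{iθ₄}.
Eliminating the other unknown: ω₄ = r₂ω₂ sin(θ₂−θ₃) / [r₄ sin(θ₄−θ₃)].
Numerator sine = +0.80282; denominator sine = +0.83098.
Result = 0.0301·2.94·(+0.80282) / (0.0605·(+0.83098)) = +1.4131 rad/s; magnitude 1.4131 rad/s.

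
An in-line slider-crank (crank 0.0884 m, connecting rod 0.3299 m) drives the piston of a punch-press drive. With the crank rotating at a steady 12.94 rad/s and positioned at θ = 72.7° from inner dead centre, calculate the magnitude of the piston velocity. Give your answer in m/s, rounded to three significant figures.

1.18

ω = 12.94 rad/s
For an in-line slider-crank, x = r cosθ + √(L² − r² sin²θ), so v = −rω sinθ·[1 + r cosθ/√(L² − r² sin²θ)].
With r = 0.0884 m, L = 0.3299 m, θ = 72.7°: √(L² − r² sin²θ) = 0.31892 m.
v = −0.0884·12.94·0.95476·[1 + 0.0884·0.29737/0.31892] = -1.1822 m/s.
|v| = 1.1822 m/s.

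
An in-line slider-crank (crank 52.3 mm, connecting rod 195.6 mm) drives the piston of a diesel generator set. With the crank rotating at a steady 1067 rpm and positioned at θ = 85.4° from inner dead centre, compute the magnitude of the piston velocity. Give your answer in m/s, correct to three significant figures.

5.95

ω = 2π·1067/60 = 111.7 rad/s
For an in-line slider-crank, x = r cosθ + √(L² − r² sin²θ), so v = −rω sinθ·[1 + r cosθ/√(L² − r² sin²θ)].
With r = 0.0523 m, L = 0.1956 m, θ = 85.4°: √(L² − r² sin²θ) = 0.18852 m.
v = −0.0523·111.7·0.99678·[1 + 0.0523·0.08020/0.18852] = -5.9546 m/s.
|v| = 5.9546 m/s.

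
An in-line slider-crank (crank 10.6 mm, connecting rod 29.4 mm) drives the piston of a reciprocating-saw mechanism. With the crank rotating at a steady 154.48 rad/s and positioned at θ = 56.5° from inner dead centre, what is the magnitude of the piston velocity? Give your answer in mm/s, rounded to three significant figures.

ω = 154.5 rad/s
For an in-line slider-crank, x = r cosθ + √(L² − r² sin²θ), so v = −rω sinθ·[1 + r cosθ/√(L² − r² sin²θ)].
With r = 0.0106 m, L = 0.0294 m, θ = 56.5°: √(L² − r² sin²θ) = 0.02804 m.
v = −0.0106·154.5·0.83389·[1 + 0.0106·0.55194/0.02804] = -1.6504 m/s.
|v| = 1.6504 m/s = 1650.4 mm/s.

1650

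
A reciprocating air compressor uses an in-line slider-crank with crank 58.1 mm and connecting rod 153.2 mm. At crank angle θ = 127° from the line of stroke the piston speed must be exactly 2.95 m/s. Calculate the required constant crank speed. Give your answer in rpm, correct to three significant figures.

798

For an in-line slider-crank, |v_piston| = rω|sinθ|·[1 + r cosθ/√(L² − r² sin²θ)].
With r = 0.0581 m, L = 0.1532 m, θ = 127°: the bracketed kinematic factor |dx/dθ| = 0.035289 m.
ω = v/|dx/dθ| = 2.95/0.035289 = 83.597 rad/s.
N = 60ω/(2π) = 798.29 rpm.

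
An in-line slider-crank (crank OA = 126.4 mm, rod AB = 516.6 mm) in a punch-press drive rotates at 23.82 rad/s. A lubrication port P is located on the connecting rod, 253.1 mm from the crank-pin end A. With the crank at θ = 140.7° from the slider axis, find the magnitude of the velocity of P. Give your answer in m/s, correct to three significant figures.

2.10

ω = 23.82 rad/s.  Crank-pin speed |V_A| = rω = 3.0108 m/s, perpendicular to OA.
Rod angle: sinφ = −(r/L) sinθ ⇒ φ = -8.915°; ω_rod = −rω cosθ/√(L²−r²sin²θ) = +4.5652 rad/s.
V_P = V_A + ω_rod × AP, with AP = 0.2531 m along the rod.
Components: V_Px = −rω sinθ − a·ω_rod·sinφ = -1.7279 m/s;  V_Py = rω cosθ + a·ω_rod·cosφ = -1.1884 m/s.
|V_P| = √(V_Px² + V_Py²) = 2.0972 m/s.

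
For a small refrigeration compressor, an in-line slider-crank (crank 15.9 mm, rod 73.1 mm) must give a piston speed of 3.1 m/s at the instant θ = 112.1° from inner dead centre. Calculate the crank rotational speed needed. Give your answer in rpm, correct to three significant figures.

2190

For an in-line slider-crank, |v_piston| = rω|sinθ|·[1 + r cosθ/√(L² − r² sin²θ)].
With r = 0.0159 m, L = 0.0731 m, θ = 112.1°: the bracketed kinematic factor |dx/dθ| = 0.013501 m.
ω = v/|dx/dθ| = 3.1/0.013501 = 229.61 rad/s.
N = 60ω/(2π) = 2192.6 rpm.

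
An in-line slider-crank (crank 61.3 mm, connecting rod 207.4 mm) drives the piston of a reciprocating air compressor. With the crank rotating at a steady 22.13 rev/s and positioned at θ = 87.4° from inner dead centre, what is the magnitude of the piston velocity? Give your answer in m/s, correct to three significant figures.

8.63

ω = 2π·22.1 = 139 rad/s
For an in-line slider-crank, x = r cosθ + √(L² − r² sin²θ), so v = −rω sinθ·[1 + r cosθ/√(L² − r² sin²θ)].
With r = 0.0613 m, L = 0.2074 m, θ = 87.4°: √(L² − r² sin²θ) = 0.19815 m.
v = −0.0613·139·0.99897·[1 + 0.0613·0.04536/0.19815] = -8.6343 m/s.
|v| = 8.6343 m/s.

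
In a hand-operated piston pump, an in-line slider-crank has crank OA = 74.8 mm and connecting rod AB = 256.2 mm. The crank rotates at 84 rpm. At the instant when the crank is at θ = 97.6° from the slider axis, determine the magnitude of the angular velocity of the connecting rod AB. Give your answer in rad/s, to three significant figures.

ω = 8.796 rad/s (converted from 84 rpm).
The rod makes angle φ with the slider axis where L sinφ = r sinθ; differentiating, L cosφ·φ̇ = r ω cosθ.
L cosφ = √(L² − r² sin²θ) = 0.24524 m.
|ω_rod| = r ω |cosθ| / √(L² − r² sin²θ) = 0.0748·8.796·0.13226/0.24524 = 0.35485 rad/s.

0.355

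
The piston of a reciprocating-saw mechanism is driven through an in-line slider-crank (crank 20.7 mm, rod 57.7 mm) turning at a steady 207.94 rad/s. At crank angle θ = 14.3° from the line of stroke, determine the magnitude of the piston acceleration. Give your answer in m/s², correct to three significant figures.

1150

ω = 207.9 rad/s
x(θ) = r cosθ + √(L² − r² sin²θ); with ω constant, a = ω²·d²x/dθ².
d²x/dθ² = −r cosθ − r²(cos2θ)/√u − r⁴ sin²2θ/(4u^{3/2}),  u = L² − r² sin²θ = 0.00330315 m².
Substituting r = 0.0207 m, L = 0.0577 m, θ = 14.3°: d²x/dθ² = -0.02666 m.
a = ω²·d²x/dθ² = (207.9)²·(-0.02666) = -1152.7 m/s²;  |a| = 1152.7 m/s².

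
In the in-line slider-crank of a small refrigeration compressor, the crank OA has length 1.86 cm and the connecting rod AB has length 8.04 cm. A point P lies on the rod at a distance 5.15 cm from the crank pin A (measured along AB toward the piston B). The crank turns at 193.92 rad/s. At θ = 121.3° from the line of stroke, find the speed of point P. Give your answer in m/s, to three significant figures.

2.92

ω = 193.9 rad/s.  Crank-pin speed |V_A| = rω = 3.6069 m/s, perpendicular to OA.
Rod angle: sinφ = −(r/L) sinθ ⇒ φ = -11.401°; ω_rod = −rω cosθ/√(L²−r²sin²θ) = +23.776 rad/s.
V_P = V_A + ω_rod × AP, with AP = 0.0515 m along the rod.
Components: V_Px = −rω sinθ − a·ω_rod·sinφ = -2.8399 m/s;  V_Py = rω cosθ + a·ω_rod·cosφ = -0.67356 m/s.
|V_P| = √(V_Px² + V_Py²) = 2.9187 m/s.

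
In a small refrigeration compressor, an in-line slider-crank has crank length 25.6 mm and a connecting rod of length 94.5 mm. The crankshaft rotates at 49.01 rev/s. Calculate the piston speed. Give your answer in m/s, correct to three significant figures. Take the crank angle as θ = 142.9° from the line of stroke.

ω = 2π·49 = 307.9 rad/s
For an in-line slider-crank, x = r cosθ + √(L² − r² sin²θ), so v = −rω sinθ·[1 + r cosθ/√(L² − r² sin²θ)].
With r = 0.0256 m, L = 0.0945 m, θ = 142.9°: √(L² − r² sin²θ) = 0.09323 m.
v = −0.0256·307.9·0.60321·[1 + 0.0256·-0.79758/0.09323] = -3.7138 m/s.
|v| = 3.7138 m/s.

3.71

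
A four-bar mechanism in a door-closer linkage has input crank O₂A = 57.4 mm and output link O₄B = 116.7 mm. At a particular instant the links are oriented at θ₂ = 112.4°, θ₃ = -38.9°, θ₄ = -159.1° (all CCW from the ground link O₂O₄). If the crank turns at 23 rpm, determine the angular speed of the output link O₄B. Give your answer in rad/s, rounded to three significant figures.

0.658

ω₂ = 2.409 rad/s (from 23 rpm).
Differentiating the loop-closure r₂e^{iθ₂}+r₃e^{iθ₃}=r₁+r₄e^{iθ₄} gives r₂ω₂e^{iθ₂}+r₃ω₃e^{iθ₃}=r₄ω₄e^{iθ₄}.
Eliminating the other unknown: ω₄ = r₂ω₂ sin(θ₂−θ₃) / [r₄ sin(θ₄−θ₃)].
Numerator sine = +0.48022; denominator sine = -0.86427.
Result = 0.0574·2.409·(+0.48022) / (0.1167·(-0.86427)) = -0.65825 rad/s; magnitude 0.65825 rad/s.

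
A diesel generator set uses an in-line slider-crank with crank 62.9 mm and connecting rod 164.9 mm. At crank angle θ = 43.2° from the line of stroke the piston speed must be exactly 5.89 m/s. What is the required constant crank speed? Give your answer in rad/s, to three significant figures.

For an in-line slider-crank, |v_piston| = rω|sinθ|·[1 + r cosθ/√(L² − r² sin²θ)].
With r = 0.0629 m, L = 0.1649 m, θ = 43.2°: the bracketed kinematic factor |dx/dθ| = 0.055461 m.
ω = v/|dx/dθ| = 5.89/0.055461 = 106.2 rad/s.

106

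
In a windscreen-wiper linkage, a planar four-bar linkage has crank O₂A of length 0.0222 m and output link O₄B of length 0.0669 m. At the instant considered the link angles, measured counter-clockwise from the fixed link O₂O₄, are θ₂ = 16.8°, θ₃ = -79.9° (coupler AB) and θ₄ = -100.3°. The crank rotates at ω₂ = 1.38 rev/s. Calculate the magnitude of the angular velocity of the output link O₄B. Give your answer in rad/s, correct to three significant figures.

ω₂ = 8.671 rad/s (from 1.38 rev/s).
Differentiating the loop-closure r₂e^{iθ₂}+r₃e^{iθ₃}=r₁+r₄e^{iθ₄} gives r₂ω₂e^{iθ₂}+r₃ω₃e^{iθ₃}=r₄ω₄e^{iθ₄}.
Eliminating the other unknown: ω₄ = r₂ω₂ sin(θ₂−θ₃) / [r₄ sin(θ₄−θ₃)].
Numerator sine = +0.99317; denominator sine = -0.34857.
Result = 0.0222·8.671·(+0.99317) / (0.0669·(-0.34857)) = -8.1982 rad/s; magnitude 8.1982 rad/s.

8.20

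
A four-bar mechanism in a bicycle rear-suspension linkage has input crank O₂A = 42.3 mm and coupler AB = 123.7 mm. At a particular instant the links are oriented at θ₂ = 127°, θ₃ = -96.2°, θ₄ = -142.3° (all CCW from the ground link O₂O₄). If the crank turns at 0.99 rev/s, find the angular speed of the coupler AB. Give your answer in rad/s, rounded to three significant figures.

2.95

ω₂ = 6.22 rad/s (from 0.99 rev/s).
Differentiating the loop-closure r₂e^{iθ₂}+r₃e^{iθ₃}=r₁+r₄e^{iθ₄} gives r₂ω₂e^{iθ₂}+r₃ω₃e^{iθ₃}=r₄ω₄e^{iθ₄}.
Eliminating the other unknown: ω₃ = r₂ω₂ sin(θ₄−θ₂) / [r₃ sin(θ₃−θ₄)].
Numerator sine = +0.99993; denominator sine = +0.72055.
Result = 0.0423·6.22·(+0.99993) / (0.1237·(+0.72055)) = +2.9518 rad/s; magnitude 2.9518 rad/s.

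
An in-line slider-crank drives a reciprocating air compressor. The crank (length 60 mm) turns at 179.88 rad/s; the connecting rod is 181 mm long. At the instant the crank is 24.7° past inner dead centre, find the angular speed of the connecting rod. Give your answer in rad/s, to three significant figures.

ω = 179.9 rad/s
The rod makes angle φ with the slider axis where L sinφ = r sinθ; differentiating, L cosφ·φ̇ = r ω cosθ.
L cosφ = √(L² − r² sin²θ) = 0.17926 m.
|ω_rod| = r ω |cosθ| / √(L² − r² sin²θ) = 0.06·179.9·0.90851/0.17926 = 54.701 rad/s.

54.7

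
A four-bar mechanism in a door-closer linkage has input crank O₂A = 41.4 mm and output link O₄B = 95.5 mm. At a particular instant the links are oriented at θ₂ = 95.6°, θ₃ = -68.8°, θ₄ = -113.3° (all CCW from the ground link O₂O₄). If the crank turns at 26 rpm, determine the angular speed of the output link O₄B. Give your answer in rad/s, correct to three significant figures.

ω₂ = 2.723 rad/s (from 26 rpm).
Differentiating the loop-closure r₂e^{iθ₂}+r₃e^{iθ₃}=r₁+r₄e^{iθ₄} gives r₂ω₂e^{iθ₂}+r₃ω₃e^{iθ₃}=r₄ω₄e^{iθ₄}.
Eliminating the other unknown: ω₄ = r₂ω₂ sin(θ₂−θ₃) / [r₄ sin(θ₄−θ₃)].
Numerator sine = +0.26892; denominator sine = -0.70091.
Result = 0.0414·2.723·(+0.26892) / (0.0955·(-0.70091)) = -0.45286 rad/s; magnitude 0.45286 rad/s.

0.453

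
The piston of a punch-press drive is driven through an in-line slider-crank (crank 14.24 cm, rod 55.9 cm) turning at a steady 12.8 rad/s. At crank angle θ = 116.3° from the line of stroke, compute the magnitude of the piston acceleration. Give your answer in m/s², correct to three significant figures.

ω = 12.8 rad/s
x(θ) = r cosθ + √(L² − r² sin²θ); with ω constant, a = ω²·d²x/dθ².
d²x/dθ² = −r cosθ − r²(cos2θ)/√u − r⁴ sin²2θ/(4u^{3/2}),  u = L² − r² sin²θ = 0.296184 m².
Substituting r = 0.1424 m, L = 0.559 m, θ = 116.3°: d²x/dθ² = +0.085322 m.
a = ω²·d²x/dθ² = (12.8)²·(+0.085322) = +13.979 m/s²;  |a| = 13.979 m/s².

14.0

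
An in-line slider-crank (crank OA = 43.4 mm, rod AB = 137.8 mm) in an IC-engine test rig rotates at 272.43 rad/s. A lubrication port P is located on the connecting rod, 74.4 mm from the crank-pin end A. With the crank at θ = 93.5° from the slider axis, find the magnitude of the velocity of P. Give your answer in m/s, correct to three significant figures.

11.7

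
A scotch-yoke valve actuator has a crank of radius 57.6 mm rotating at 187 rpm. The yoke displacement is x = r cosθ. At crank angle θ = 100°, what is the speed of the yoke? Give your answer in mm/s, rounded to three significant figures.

ω = 19.58 rad/s (from 187 rpm).
x = r cosθ ⇒ ẋ = −rω sinθ.
|v| = rω|sinθ| = 0.0576·19.58·|sin 100°| = 1.1108 m/s = 1110.8 mm/s.

1110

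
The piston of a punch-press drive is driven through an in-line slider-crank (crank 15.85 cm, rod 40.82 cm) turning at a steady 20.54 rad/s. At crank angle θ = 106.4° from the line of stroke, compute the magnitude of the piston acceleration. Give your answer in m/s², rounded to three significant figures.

ω = 20.54 rad/s
x(θ) = r cosθ + √(L² − r² sin²θ); with ω constant, a = ω²·d²x/dθ².
d²x/dθ² = −r cosθ − r²(cos2θ)/√u − r⁴ sin²2θ/(4u^{3/2}),  u = L² − r² sin²θ = 0.143508 m².
Substituting r = 0.1585 m, L = 0.4082 m, θ = 106.4°: d²x/dθ² = +0.099643 m.
a = ω²·d²x/dθ² = (20.54)²·(+0.099643) = +42.038 m/s²;  |a| = 42.038 m/s².

42.0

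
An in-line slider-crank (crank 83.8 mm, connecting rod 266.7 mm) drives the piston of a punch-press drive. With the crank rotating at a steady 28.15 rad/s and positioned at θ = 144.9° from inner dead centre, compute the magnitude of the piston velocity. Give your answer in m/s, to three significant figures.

1.00

ω = 28.15 rad/s
For an in-line slider-crank, x = r cosθ + √(L² − r² sin²θ), so v = −rω sinθ·[1 + r cosθ/√(L² − r² sin²θ)].
With r = 0.0838 m, L = 0.2667 m, θ = 144.9°: √(L² − r² sin²θ) = 0.26231 m.
v = −0.0838·28.15·0.57501·[1 + 0.0838·-0.81815/0.26231] = -1.0019 m/s.
|v| = 1.0019 m/s.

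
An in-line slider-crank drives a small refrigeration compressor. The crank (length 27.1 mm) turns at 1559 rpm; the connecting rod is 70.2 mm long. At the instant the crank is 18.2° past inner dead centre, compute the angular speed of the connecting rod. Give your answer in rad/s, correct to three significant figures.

60.3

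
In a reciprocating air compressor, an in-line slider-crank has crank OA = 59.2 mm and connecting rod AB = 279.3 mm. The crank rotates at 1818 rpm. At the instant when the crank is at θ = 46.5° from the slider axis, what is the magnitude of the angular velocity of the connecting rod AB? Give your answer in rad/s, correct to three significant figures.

28.1

ω = 190.4 rad/s (converted from 1818 rpm).
The rod makes angle φ with the slider axis where L sinφ = r sinθ; differentiating, L cosφ·φ̇ = r ω cosθ.
L cosφ = √(L² − r² sin²θ) = 0.27598 m.
|ω_rod| = r ω |cosθ| / √(L² − r² sin²θ) = 0.0592·190.4·0.68835/0.27598 = 28.111 rad/s.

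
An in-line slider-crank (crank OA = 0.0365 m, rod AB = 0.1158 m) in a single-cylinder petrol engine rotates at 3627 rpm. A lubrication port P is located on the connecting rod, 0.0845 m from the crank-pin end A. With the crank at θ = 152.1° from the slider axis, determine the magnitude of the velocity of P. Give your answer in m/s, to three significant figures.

6.13

ω = 379.8 rad/s.  Crank-pin speed |V_A| = rω = 13.863 m/s, perpendicular to OA.
Rod angle: sinφ = −(r/L) sinθ ⇒ φ = -8.482°; ω_rod = −rω cosθ/√(L²−r²sin²θ) = +106.97 rad/s.
V_P = V_A + ω_rod × AP, with AP = 0.0845 m along the rod.
Components: V_Px = −rω sinθ − a·ω_rod·sinφ = -5.1539 m/s;  V_Py = rω cosθ + a·ω_rod·cosφ = -3.3116 m/s.
|V_P| = √(V_Px² + V_Py²) = 6.1261 m/s.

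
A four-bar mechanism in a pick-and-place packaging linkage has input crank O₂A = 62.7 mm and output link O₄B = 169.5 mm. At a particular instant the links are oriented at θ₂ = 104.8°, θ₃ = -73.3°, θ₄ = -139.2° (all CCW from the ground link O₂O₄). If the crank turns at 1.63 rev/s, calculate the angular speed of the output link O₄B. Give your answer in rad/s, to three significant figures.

0.138

ω₂ = 10.24 rad/s (from 1.63 rev/s).
Differentiating the loop-closure r₂e^{iθ₂}+r₃e^{iθ₃}=r₁+r₄e^{iθ₄} gives r₂ω₂e^{iθ₂}+r₃ω₃e^{iθ₃}=r₄ω₄e^{iθ₄}.
Eliminating the other unknown: ω₄ = r₂ω₂ sin(θ₂−θ₃) / [r₄ sin(θ₄−θ₃)].
Numerator sine = +0.03316; denominator sine = -0.91283.
Result = 0.0627·10.24·(+0.03316) / (0.1695·(-0.91283)) = -0.1376 rad/s; magnitude 0.1376 rad/s.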